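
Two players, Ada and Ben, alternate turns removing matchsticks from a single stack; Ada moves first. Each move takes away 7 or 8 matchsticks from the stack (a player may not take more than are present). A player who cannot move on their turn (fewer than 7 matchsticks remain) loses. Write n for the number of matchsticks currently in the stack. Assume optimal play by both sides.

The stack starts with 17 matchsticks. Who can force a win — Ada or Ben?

Build the W/L table. Terminal = L. A non-terminal position is W if it has a move to some L; otherwise it is L.
n=0: no move → L
n=1: no move → L
n=2: no move → L
n=3: no move → L
n=4: no move → L
n=5: no move → L
n=6: no move → L
n=7: reaches L-position 0 → W
n=8: reaches L-position 1 → W
n=9: reaches L-position 2 → W
n=10: reaches L-position 3 → W
n=11: reaches L-position 4 → W
n=12: reaches L-position 5 → W
n=13: reaches L-position 6 → W
n=14: reaches L-position 6 → W
n=15: only reaches 8(W), 7(W), all W → L
n=16: only reaches 9(W), 8(W), all W → L
n=17: only reaches 10(W), 9(W), all W → L
Every move from 17 reaches a W position, so the mover loses.

Ben wins.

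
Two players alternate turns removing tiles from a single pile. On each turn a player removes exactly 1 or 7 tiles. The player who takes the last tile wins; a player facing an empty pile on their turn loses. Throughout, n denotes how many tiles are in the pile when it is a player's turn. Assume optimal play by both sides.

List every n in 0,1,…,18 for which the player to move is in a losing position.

Build the W/L table. Terminal = L. A non-terminal position is W if it has a move to some L; otherwise it is L.
n=0: no move → L
n=1: reaches L-position 0 → W
n=2: only reaches 1(W), which is W → L
n=3: reaches L-position 2 → W
n=4: only reaches 3(W), which is W → L
n=5: reaches L-position 4 → W
n=6: only reaches 5(W), which is W → L
n=7: reaches L-position 6 → W
n=8: only reaches 7(W), 1(W), all W → L
n=9: reaches L-position 8 → W
n=10: only reaches 9(W), 3(W), all W → L
n=11: reaches L-position 10 → W
n=12: only reaches 11(W), 5(W), all W → L
n=13: reaches L-position 12 → W
n=14: only reaches 13(W), 7(W), all W → L
n=15: reaches L-position 14 → W
n=16: only reaches 15(W), 9(W), all W → L
n=17: reaches L-position 16 → W
n=18: only reaches 17(W), 11(W), all W → L
Reading off the rows marked L gives the requested list; there are 10 such values of n.

0, 2, 4, 6, 8, 10, 12, 14, 16, 18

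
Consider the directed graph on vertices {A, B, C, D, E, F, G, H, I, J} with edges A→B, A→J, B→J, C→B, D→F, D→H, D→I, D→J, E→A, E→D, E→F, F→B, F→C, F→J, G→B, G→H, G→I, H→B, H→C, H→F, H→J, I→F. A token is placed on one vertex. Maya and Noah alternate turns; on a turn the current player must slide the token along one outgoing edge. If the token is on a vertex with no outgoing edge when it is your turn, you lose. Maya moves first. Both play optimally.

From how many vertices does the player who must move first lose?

Positions with no move are L. A position that does have a move is losing for the player to move precisely when every available move leads to a winning position for the opponent. Fill in the labels:
Every edge goes from a vertex to one that appears earlier in the order J, B, C, F, H, I, A, D, E, G, so processing vertices in that order labels each vertex after all of its successors.
J: no outgoing edge → L
B: reaches L-position J → W
C: only reaches B(W), which is W → L
F: reaches L-position C → W
H: reaches L-position C → W
I: only reaches F(W), which is W → L
A: reaches L-position J → W
D: reaches L-position I → W
E: only reaches D(W), A(W), F(W), all W → L
G: reaches L-position I → W
The L vertices are C, E, I, J; that is 4 in all.

4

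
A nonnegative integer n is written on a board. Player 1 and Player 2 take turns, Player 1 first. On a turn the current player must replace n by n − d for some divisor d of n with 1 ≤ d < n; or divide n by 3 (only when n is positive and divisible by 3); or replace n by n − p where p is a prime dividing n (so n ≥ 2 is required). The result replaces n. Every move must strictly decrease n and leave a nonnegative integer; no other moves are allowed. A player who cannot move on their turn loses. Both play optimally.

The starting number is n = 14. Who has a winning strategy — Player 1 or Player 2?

Player 2 wins.

Use the standard recursion: the mover loses at a terminal position; elsewhere, the mover wins exactly when some move hands the opponent an L position.
n=0: no move → L
n=1: no move → L
n=2: reaches L-position 0 → W
n=3: reaches L-position 0 → W
n=4: only reaches 2(W), 3(W), all W → L
n=5: reaches L-position 0 → W
n=6: reaches L-position 4 → W
n=7: reaches L-position 0 → W
n=8: reaches L-position 4 → W
n=9: only reaches 3(W), 6(W), 8(W), all W → L
n=10: reaches L-position 9 → W
n=11: reaches L-position 0 → W
n=12: reaches L-position 4 → W
n=13: reaches L-position 0 → W
n=14: only reaches 7(W), 12(W), 13(W), all W → L
Every move from 14 reaches a W position, so the mover loses.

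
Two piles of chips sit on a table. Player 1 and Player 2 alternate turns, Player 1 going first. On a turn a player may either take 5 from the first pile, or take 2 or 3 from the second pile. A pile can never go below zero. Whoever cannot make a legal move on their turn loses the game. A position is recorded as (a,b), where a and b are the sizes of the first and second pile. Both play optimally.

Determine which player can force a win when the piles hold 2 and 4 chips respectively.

Label each position W (a win for the player to move) or L (a loss). A position with no legal move is L; any other position is W exactly when some move reaches an L, and L when every move reaches a W.
No move ever increases a pile, so every position that can arise here has a ≤ 2 and b ≤ 4; it is enough to label the cells with 0 ≤ a ≤ 2 and 0 ≤ b ≤ 4.
Every move lowers a or b (never raises either), so fill the grid row by row in increasing a, and left to right within a row: each cell's successors are then already labelled.
      b=0  b=1  b=2  b=3  b=4
a=0:    L    L    W    W    W
a=1:    L    L    W    W    W
a=2:    L    L    W    W    W
Cells with no legal move (terminal, hence L): (0,0), (0,1), (1,0), (1,1), (2,0), (2,1).
Every other cell has at least one move into one of the L cells above, so it is W.
The starting position (2,4) is W: Player 1 should move to (2,1), handing over an L position.

Player 1 wins.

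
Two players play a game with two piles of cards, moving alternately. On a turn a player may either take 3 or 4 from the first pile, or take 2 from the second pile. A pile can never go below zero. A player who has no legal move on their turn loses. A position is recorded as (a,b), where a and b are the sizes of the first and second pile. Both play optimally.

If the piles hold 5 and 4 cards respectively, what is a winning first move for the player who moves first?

Move to (2,4).

Work bottom-up. With no move the player to move loses. Otherwise the position is W if at least one move leads to an L position for the opponent, and L if every move leads to a W.
No move ever increases a pile, so every position that can arise here has a ≤ 5 and b ≤ 4; it is enough to label the cells with 0 ≤ a ≤ 5 and 0 ≤ b ≤ 4.
Every move lowers a or b (never raises either), so fill the grid row by row in increasing a, and left to right within a row: each cell's successors are then already labelled.
      b=0  b=1  b=2  b=3  b=4
a=0:    L    L    W    W    L
a=1:    L    L    W    W    L
a=2:    L    L    W    W    L
a=3:    W    W    L    L    W
a=4:    W    W    L    L    W
a=5:    W    W    L    L    W
Cells with no legal move (terminal, hence L): (0,0), (0,1), (1,0), (1,1), (2,0), (2,1).
The remaining L cells, each justified by listing all of its moves:
(0,4): only reaches (0,2)(W), which is W → L
(1,4): only reaches (1,2)(W), which is W → L
(2,4): only reaches (2,2)(W), which is W → L
(3,2): only reaches (0,2)(W), (3,0)(W), all W → L
(3,3): only reaches (0,3)(W), (3,1)(W), all W → L
(4,2): only reaches (1,2)(W), (0,2)(W), (4,0)(W), all W → L
(4,3): only reaches (1,3)(W), (0,3)(W), (4,1)(W), all W → L
(5,2): only reaches (2,2)(W), (1,2)(W), (5,0)(W), all W → L
(5,3): only reaches (2,3)(W), (1,3)(W), (5,1)(W), all W → L
Every other cell has at least one move into one of the L cells above, so it is W.
From (5,4), the L positions reachable in one move are: (2,4), (1,4), (5,2). Any move reaching one of these is winning.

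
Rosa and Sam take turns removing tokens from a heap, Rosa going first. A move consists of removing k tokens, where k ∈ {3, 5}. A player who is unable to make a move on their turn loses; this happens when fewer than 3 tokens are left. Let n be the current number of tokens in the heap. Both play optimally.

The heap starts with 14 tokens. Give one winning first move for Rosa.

Use the standard recursion: the mover loses at a terminal position; elsewhere, the mover wins exactly when some move hands the opponent an L position.
n=0: no move → L
n=1: no move → L
n=2: no move → L
n=3: W (go to 0, an L position)
n=4: W (go to 1, an L position)
n=5: W (go to 2, an L position)
n=6: W (go to 1, an L position)
n=7: W (go to 2, an L position)
n=8: L (options 5(W), 3(W) are all W)
n=9: L (options 6(W), 4(W) are all W)
n=10: L (options 7(W), 5(W) are all W)
n=11: W (go to 8, an L position)
n=12: W (go to 9, an L position)
n=13: W (go to 10, an L position)
n=14: W (go to 9, an L position)
From 14, the L positions reachable in one move are: 9.

Remove 5, leaving 9.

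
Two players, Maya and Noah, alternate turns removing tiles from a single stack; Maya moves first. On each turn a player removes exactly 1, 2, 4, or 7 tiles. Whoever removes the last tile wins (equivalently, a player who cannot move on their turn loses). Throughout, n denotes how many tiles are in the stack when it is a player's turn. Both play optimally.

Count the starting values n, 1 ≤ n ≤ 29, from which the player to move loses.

9

Label each position W (a win for the player to move) or L (a loss). A position with no legal move is L; any other position is W exactly when some move reaches an L, and L when every move reaches a W.
n=0: no move → L
n=1: →0(L), so W
n=2: →0(L), so W
n=3: →2(W), 1(W) — all W, so L
n=4: →3(L), so W
n=5: →3(L), so W
n=6: →5(W), 4(W), 2(W) — all W, so L
n=7: →6(L), so W
n=8: →6(L), so W
n=9: →8(W), 7(W), 5(W), 2(W) — all W, so L
n=10: →9(L), so W
n=11: →9(L), so W
n=12: →11(W), 10(W), 8(W), 5(W) — all W, so L
n=13: →12(L), so W
n=14: →12(L), so W
n=15: →14(W), 13(W), 11(W), 8(W) — all W, so L
n=16: →15(L), so W
n=17: →15(L), so W
n=18: →17(W), 16(W), 14(W), 11(W) — all W, so L
n=19: →18(L), so W
n=20: →18(L), so W
n=21: →20(W), 19(W), 17(W), 14(W) — all W, so L
n=22: →21(L), so W
n=23: →21(L), so W
n=24: →23(W), 22(W), 20(W), 17(W) — all W, so L
n=25: →24(L), so W
n=26: →24(L), so W
n=27: →26(W), 25(W), 23(W), 20(W) — all W, so L
n=28: →27(L), so W
n=29: →27(L), so W
L entries with 1 ≤ n ≤ 29 (n=0 is outside the asked range and is not counted): n = 3, 6, 9, 12, 15, 18, 21, 24, 27; that makes 9.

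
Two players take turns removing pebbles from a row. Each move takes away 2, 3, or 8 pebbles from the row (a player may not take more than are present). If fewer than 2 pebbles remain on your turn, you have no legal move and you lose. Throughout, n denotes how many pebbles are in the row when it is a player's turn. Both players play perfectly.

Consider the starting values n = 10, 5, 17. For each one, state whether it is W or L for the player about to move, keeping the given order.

Compute win/loss labels from the base case upward. A position with no move is L. Any other position is W if it can reach an L in one move, else L.
n=0: no move → L
n=1: no move → L
n=2: W (go to 0, an L position)
n=3: W (go to 1, an L position)
n=4: W (go to 1, an L position)
n=5: L (options 3(W), 2(W) are all W)
n=6: L (options 4(W), 3(W) are all W)
n=7: W (go to 5, an L position)
n=8: W (go to 6, an L position)
n=9: W (go to 6, an L position)
n=10: L (options 8(W), 7(W), 2(W) are all W)
n=11: L (options 9(W), 8(W), 3(W) are all W)
n=12: W (go to 10, an L position)
n=13: W (go to 11, an L position)
n=14: W (go to 11, an L position)
n=15: L (options 13(W), 12(W), 7(W) are all W)
n=16: L (options 14(W), 13(W), 8(W) are all W)
n=17: W (go to 15, an L position)

10: L, 5: L, 17: W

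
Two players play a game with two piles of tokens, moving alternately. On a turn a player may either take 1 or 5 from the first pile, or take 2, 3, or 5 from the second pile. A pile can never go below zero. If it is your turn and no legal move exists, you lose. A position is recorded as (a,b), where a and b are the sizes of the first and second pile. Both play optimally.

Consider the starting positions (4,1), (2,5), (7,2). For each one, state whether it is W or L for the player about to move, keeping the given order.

(4,1): L, (2,5): W, (7,2): L

Work bottom-up. With no move the player to move loses. Otherwise the position is W if at least one move leads to an L position for the opponent, and L if every move leads to a W.
No move ever increases a pile, so every position that can arise here has a ≤ 7 and b ≤ 5; it is enough to label the cells with 0 ≤ a ≤ 7 and 0 ≤ b ≤ 5.
Every move lowers a or b (never raises either), so fill the grid row by row in increasing a, and left to right within a row: each cell's successors are then already labelled.
      b=0  b=1  b=2  b=3  b=4  b=5
a=0:    L    L    W    W    W    W
a=1:    W    W    L    L    W    W
a=2:    L    L    W    W    W    W
a=3:    W    W    L    L    W    W
a=4:    L    L    W    W    W    W
a=5:    W    W    L    L    W    W
a=6:    L    L    W    W    W    W
a=7:    W    W    L    L    W    W
Cells with no legal move (terminal, hence L): (0,0), (0,1).
The remaining L cells, each justified by listing all of its moves:
(1,2): moves to (0,2)(W), (1,0)(W); every one is W ⇒ L
(1,3): moves to (0,3)(W), (1,1)(W), (1,0)(W); every one is W ⇒ L
(2,0): the only move is to (1,0)(W), a W ⇒ L
(2,1): the only move is to (1,1)(W), a W ⇒ L
(3,2): moves to (2,2)(W), (3,0)(W); every one is W ⇒ L
(3,3): moves to (2,3)(W), (3,1)(W), (3,0)(W); every one is W ⇒ L
(4,0): the only move is to (3,0)(W), a W ⇒ L
(4,1): the only move is to (3,1)(W), a W ⇒ L
(5,2): moves to (4,2)(W), (0,2)(W), (5,0)(W); every one is W ⇒ L
(5,3): moves to (4,3)(W), (0,3)(W), (5,1)(W), (5,0)(W); every one is W ⇒ L
(6,0): moves to (5,0)(W), (1,0)(W); every one is W ⇒ L
(6,1): moves to (5,1)(W), (1,1)(W); every one is W ⇒ L
(7,2): moves to (6,2)(W), (2,2)(W), (7,0)(W); every one is W ⇒ L
(7,3): moves to (6,3)(W), (2,3)(W), (7,1)(W), (7,0)(W); every one is W ⇒ L
Every other cell has at least one move into one of the L cells above, so it is W.
(4,1): one of the L cells justified above, so L
(2,5): the move to (2,0) reaches an L cell, so W
(7,2): one of the L cells justified above, so L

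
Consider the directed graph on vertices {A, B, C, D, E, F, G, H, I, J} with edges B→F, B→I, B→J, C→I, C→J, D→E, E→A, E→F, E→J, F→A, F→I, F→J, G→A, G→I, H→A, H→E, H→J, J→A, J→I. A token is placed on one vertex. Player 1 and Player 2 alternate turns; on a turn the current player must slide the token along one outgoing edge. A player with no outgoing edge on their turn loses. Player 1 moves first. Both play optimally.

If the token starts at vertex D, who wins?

Positions with no move are L. A position that does have a move is losing for the player to move precisely when every available move leads to a winning position for the opponent. Fill in the labels:
Every edge goes from a vertex to one that appears earlier in the order I, A, J, F, E, H, C, G, D, B, so processing vertices in that order labels each vertex after all of its successors.
I: no outgoing edge → L
A: no outgoing edge → L
J: reaches L-position A → W
F: reaches L-position A → W
E: reaches L-position A → W
H: reaches L-position A → W
C: reaches L-position I → W
G: reaches L-position A → W
D: only reaches E(W), which is W → L
B: reaches L-position I → W
Every move from D reaches a W position, so the mover loses.

Player 2 wins.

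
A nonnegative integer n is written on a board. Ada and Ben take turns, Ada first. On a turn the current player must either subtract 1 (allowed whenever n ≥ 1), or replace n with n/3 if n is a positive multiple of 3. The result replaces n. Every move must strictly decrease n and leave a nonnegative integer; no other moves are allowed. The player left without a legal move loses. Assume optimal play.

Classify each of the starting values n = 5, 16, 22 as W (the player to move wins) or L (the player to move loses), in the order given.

Work bottom-up. With no move the player to move loses. Otherwise the position is W if at least one move leads to an L position for the opponent, and L if every move leads to a W.
n=0: no move → L
n=1: →0(L), so W
n=2: →1(W) only, which is W, so L
n=3: →2(L), so W
n=4: →3(W) only, which is W, so L
n=5: →4(L), so W
n=6: →2(L), so W
n=7: →6(W) only, which is W, so L
n=8: →7(L), so W
n=9: →3(W), 8(W) — all W, so L
n=10: →9(L), so W
n=11: →10(W) only, which is W, so L
n=12: →4(L), so W
n=13: →12(W) only, which is W, so L
n=14: →13(L), so W
n=15: →5(W), 14(W) — all W, so L
n=16: →15(L), so W
n=17: →16(W) only, which is W, so L
n=18: →17(L), so W
n=19: →18(W) only, which is W, so L
n=20: →19(L), so W
n=21: →7(L), so W
n=22: →21(W) only, which is W, so L

5: W, 16: W, 22: L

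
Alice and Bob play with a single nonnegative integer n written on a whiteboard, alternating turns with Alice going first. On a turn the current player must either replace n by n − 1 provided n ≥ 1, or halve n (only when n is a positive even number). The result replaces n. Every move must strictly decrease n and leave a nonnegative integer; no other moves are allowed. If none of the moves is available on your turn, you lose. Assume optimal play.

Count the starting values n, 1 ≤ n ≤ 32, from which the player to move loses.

Use the standard recursion: the mover loses at a terminal position; elsewhere, the mover wins exactly when some move hands the opponent an L position.
n=0: no move → L
n=1: can move to 0, which is L ⇒ W
n=2: the only move is to 1(W), a W ⇒ L
n=3: can move to 2, which is L ⇒ W
n=4: can move to 2, which is L ⇒ W
n=5: the only move is to 4(W), a W ⇒ L
n=6: can move to 5, which is L ⇒ W
n=7: the only move is to 6(W), a W ⇒ L
n=8: can move to 7, which is L ⇒ W
n=9: the only move is to 8(W), a W ⇒ L
n=10: can move to 5, which is L ⇒ W
n=11: the only move is to 10(W), a W ⇒ L
n=12: can move to 11, which is L ⇒ W
n=13: the only move is to 12(W), a W ⇒ L
n=14: can move to 7, which is L ⇒ W
n=15: the only move is to 14(W), a W ⇒ L
n=16: can move to 15, which is L ⇒ W
n=17: the only move is to 16(W), a W ⇒ L
n=18: can move to 9, which is L ⇒ W
n=19: the only move is to 18(W), a W ⇒ L
n=20: can move to 19, which is L ⇒ W
n=21: the only move is to 20(W), a W ⇒ L
n=22: can move to 11, which is L ⇒ W
n=23: the only move is to 22(W), a W ⇒ L
n=24: can move to 23, which is L ⇒ W
n=25: the only move is to 24(W), a W ⇒ L
n=26: can move to 13, which is L ⇒ W
n=27: the only move is to 26(W), a W ⇒ L
n=28: can move to 27, which is L ⇒ W
n=29: the only move is to 28(W), a W ⇒ L
n=30: can move to 15, which is L ⇒ W
n=31: the only move is to 30(W), a W ⇒ L
n=32: can move to 31, which is L ⇒ W
L entries with 1 ≤ n ≤ 32 (n=0 is outside the asked range and is not counted): n = 2, 5, 7, 9, 11, 13, 15, 17, 19, 21, 23, 25, 27, 29, 31; that makes 15.

15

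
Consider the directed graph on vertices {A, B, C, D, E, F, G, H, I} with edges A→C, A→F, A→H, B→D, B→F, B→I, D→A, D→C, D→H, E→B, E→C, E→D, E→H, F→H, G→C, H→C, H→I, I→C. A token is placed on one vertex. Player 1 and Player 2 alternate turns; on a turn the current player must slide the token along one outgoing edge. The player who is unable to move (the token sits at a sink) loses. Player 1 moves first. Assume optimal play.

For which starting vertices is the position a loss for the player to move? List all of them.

C, F

Label each position W (a win for the player to move) or L (a loss). A position with no legal move is L; any other position is W exactly when some move reaches an L, and L when every move reaches a W.
Every edge goes from a vertex to one that appears earlier in the order C, I, H, F, G, A, D, B, E, so processing vertices in that order labels each vertex after all of its successors.
C: no outgoing edge → L
I: W (go to C, an L position)
H: W (go to C, an L position)
F: L (sole option H(W) is W)
G: W (go to C, an L position)
A: W (go to F, an L position)
D: W (go to C, an L position)
B: W (go to F, an L position)
E: W (go to C, an L position)
Reading off the rows marked L gives the requested list; there are 2 such vertices.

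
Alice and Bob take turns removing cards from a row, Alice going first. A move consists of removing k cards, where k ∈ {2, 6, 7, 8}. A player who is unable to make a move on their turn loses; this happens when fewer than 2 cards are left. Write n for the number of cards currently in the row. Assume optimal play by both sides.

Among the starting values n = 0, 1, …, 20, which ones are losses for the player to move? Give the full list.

Compute win/loss labels from the base case upward. A position with no move is L. Any other position is W if it can reach an L in one move, else L.
n=0: no move → L
n=1: no move → L
n=2: →0(L), so W
n=3: →1(L), so W
n=4: →2(W) only, which is W, so L
n=5: →3(W) only, which is W, so L
n=6: →4(L), so W
n=7: →5(L), so W
n=8: →1(L), so W
n=9: →1(L), so W
n=10: →4(L), so W
n=11: →5(L), so W
n=12: →5(L), so W
n=13: →5(L), so W
n=14: →12(W), 8(W), 7(W), 6(W) — all W, so L
n=15: →13(W), 9(W), 8(W), 7(W) — all W, so L
n=16: →14(L), so W
n=17: →15(L), so W
n=18: →16(W), 12(W), 11(W), 10(W) — all W, so L
n=19: →17(W), 13(W), 12(W), 11(W) — all W, so L
n=20: →18(L), so W
The losing starting values of n are exactly the entries labelled L in this table (8 of them).

0, 1, 4, 5, 14, 15, 18, 19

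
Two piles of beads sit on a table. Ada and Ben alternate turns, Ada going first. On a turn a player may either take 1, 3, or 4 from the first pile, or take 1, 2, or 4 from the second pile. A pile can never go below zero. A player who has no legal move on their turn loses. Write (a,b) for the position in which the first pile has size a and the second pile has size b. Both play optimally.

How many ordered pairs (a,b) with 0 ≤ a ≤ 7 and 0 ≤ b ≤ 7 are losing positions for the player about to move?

Classify positions by backward induction: terminal positions (no move available) are L. From any other position, the mover wins iff some move reaches an L.
Every move lowers a or b (never raises either), so fill the grid row by row in increasing a, and left to right within a row: each cell's successors are then already labelled.
      b=0  b=1  b=2  b=3  b=4  b=5  b=6  b=7
a=0:    L    W    W    L    W    W    L    W
a=1:    W    L    W    W    L    W    W    L
a=2:    L    W    W    L    W    W    L    W
a=3:    W    L    W    W    L    W    W    L
a=4:    W    W    L    W    W    L    W    W
a=5:    W    W    W    W    W    W    W    W
a=6:    W    W    L    W    W    L    W    W
a=7:    L    W    W    L    W    W    L    W
Cells with no legal move (terminal, hence L): (0,0).
The remaining L cells, each justified by listing all of its moves:
(0,3): →(0,2)(W), (0,1)(W) — all W, so L
(0,6): →(0,5)(W), (0,4)(W), (0,2)(W) — all W, so L
(1,1): →(0,1)(W), (1,0)(W) — all W, so L
(1,4): →(0,4)(W), (1,3)(W), (1,2)(W), (1,0)(W) — all W, so L
(1,7): →(0,7)(W), (1,6)(W), (1,5)(W), (1,3)(W) — all W, so L
(2,0): →(1,0)(W) only, which is W, so L
(2,3): →(1,3)(W), (2,2)(W), (2,1)(W) — all W, so L
(2,6): →(1,6)(W), (2,5)(W), (2,4)(W), (2,2)(W) — all W, so L
(3,1): →(2,1)(W), (0,1)(W), (3,0)(W) — all W, so L
(3,4): →(2,4)(W), (0,4)(W), (3,3)(W), (3,2)(W), (3,0)(W) — all W, so L
(3,7): →(2,7)(W), (0,7)(W), (3,6)(W), (3,5)(W), (3,3)(W) — all W, so L
(4,2): →(3,2)(W), (1,2)(W), (0,2)(W), (4,1)(W), (4,0)(W) — all W, so L
(4,5): →(3,5)(W), (1,5)(W), (0,5)(W), (4,4)(W), (4,3)(W), (4,1)(W) — all W, so L
(6,2): →(5,2)(W), (3,2)(W), (2,2)(W), (6,1)(W), (6,0)(W) — all W, so L
(6,5): →(5,5)(W), (3,5)(W), (2,5)(W), (6,4)(W), (6,3)(W), (6,1)(W) — all W, so L
(7,0): →(6,0)(W), (4,0)(W), (3,0)(W) — all W, so L
(7,3): →(6,3)(W), (4,3)(W), (3,3)(W), (7,2)(W), (7,1)(W) — all W, so L
(7,6): →(6,6)(W), (4,6)(W), (3,6)(W), (7,5)(W), (7,4)(W), (7,2)(W) — all W, so L
Every other cell has at least one move into one of the L cells above, so it is W.
L cells per row: a=0: 3, a=1: 3, a=2: 3, a=3: 3, a=4: 2, a=5: 0, a=6: 2, a=7: 3; total 19.

19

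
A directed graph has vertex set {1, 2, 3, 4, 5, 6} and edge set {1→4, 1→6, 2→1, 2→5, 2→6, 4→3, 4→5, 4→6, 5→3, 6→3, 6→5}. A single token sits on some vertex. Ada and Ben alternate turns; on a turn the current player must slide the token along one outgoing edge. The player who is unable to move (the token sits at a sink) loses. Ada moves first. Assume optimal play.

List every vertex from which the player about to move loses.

1, 3

Compute win/loss labels from the base case upward. A position with no move is L. Any other position is W if it can reach an L in one move, else L.
Every edge goes from a vertex to one that appears earlier in the order 3, 5, 6, 4, 1, 2, so processing vertices in that order labels each vertex after all of its successors.
3: no outgoing edge → L
5: W (go to 3, an L position)
6: W (go to 3, an L position)
4: W (go to 3, an L position)
1: L (options 4(W), 6(W) are all W)
2: W (go to 1, an L position)
Reading off the rows marked L gives the requested list; there are 2 such vertices.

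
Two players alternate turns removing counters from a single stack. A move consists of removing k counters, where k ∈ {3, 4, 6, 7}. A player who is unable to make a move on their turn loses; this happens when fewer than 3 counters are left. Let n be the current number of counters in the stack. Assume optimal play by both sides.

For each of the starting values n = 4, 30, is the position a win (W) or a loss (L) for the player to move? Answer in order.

Label each position W (a win for the player to move) or L (a loss). A position with no legal move is L; any other position is W exactly when some move reaches an L, and L when every move reaches a W.
n=0: no move → L
n=1: no move → L
n=2: no move → L
n=3: reaches L-position 0 → W
n=4: reaches L-position 1 → W
n=5: reaches L-position 2 → W
n=6: reaches L-position 2 → W
n=7: reaches L-position 1 → W
n=8: reaches L-position 2 → W
n=9: reaches L-position 2 → W
n=10: only reaches 7(W), 6(W), 4(W), 3(W), all W → L
n=11: only reaches 8(W), 7(W), 5(W), 4(W), all W → L
n=12: only reaches 9(W), 8(W), 6(W), 5(W), all W → L
n=13: reaches L-position 10 → W
n=14: reaches L-position 11 → W
n=15: reaches L-position 12 → W
n=16: reaches L-position 12 → W
n=17: reaches L-position 11 → W
n=18: reaches L-position 12 → W
n=19: reaches L-position 12 → W
n=20: only reaches 17(W), 16(W), 14(W), 13(W), all W → L
n=21: only reaches 18(W), 17(W), 15(W), 14(W), all W → L
n=22: only reaches 19(W), 18(W), 16(W), 15(W), all W → L
n=23: reaches L-position 20 → W
n=24: reaches L-position 21 → W
n=25: reaches L-position 22 → W
n=26: reaches L-position 22 → W
n=27: reaches L-position 21 → W
n=28: reaches L-position 22 → W
n=29: reaches L-position 22 → W
n=30: only reaches 27(W), 26(W), 24(W), 23(W), all W → L

4: W, 30: L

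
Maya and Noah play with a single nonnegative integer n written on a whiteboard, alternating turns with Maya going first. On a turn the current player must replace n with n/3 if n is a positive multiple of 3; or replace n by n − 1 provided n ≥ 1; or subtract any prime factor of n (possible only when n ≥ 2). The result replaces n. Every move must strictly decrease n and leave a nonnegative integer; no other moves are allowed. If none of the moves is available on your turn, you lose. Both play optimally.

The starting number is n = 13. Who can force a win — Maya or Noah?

Maya wins.

Positions with no move are L. A position that does have a move is losing for the player to move precisely when every available move leads to a winning position for the opponent. Fill in the labels:
n=0: no move → L
n=1: W (go to 0, an L position)
n=2: W (go to 0, an L position)
n=3: W (go to 0, an L position)
n=4: L (options 2(W), 3(W) are all W)
n=5: W (go to 0, an L position)
n=6: W (go to 4, an L position)
n=7: W (go to 0, an L position)
n=8: L (options 6(W), 7(W) are all W)
n=9: W (go to 8, an L position)
n=10: W (go to 8, an L position)
n=11: W (go to 0, an L position)
n=12: W (go to 4, an L position)
n=13: W (go to 0, an L position)
From 13 Maya can move to 0, reaching an L position.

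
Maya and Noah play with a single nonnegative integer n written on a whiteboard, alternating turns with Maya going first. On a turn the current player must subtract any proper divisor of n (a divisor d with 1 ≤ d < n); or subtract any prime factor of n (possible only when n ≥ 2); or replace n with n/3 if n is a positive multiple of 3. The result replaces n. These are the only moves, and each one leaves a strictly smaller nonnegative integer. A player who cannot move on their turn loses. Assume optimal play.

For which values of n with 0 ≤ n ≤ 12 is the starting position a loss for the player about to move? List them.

0, 1, 4, 9

Label each position W (a win for the player to move) or L (a loss). A position with no legal move is L; any other position is W exactly when some move reaches an L, and L when every move reaches a W.
n=0: no move → L
n=1: no move → L
n=2: can move to 0, which is L ⇒ W
n=3: can move to 0, which is L ⇒ W
n=4: moves to 2(W), 3(W); every one is W ⇒ L
n=5: can move to 0, which is L ⇒ W
n=6: can move to 4, which is L ⇒ W
n=7: can move to 0, which is L ⇒ W
n=8: can move to 4, which is L ⇒ W
n=9: moves to 3(W), 6(W), 8(W); every one is W ⇒ L
n=10: can move to 9, which is L ⇒ W
n=11: can move to 0, which is L ⇒ W
n=12: can move to 4, which is L ⇒ W
Reading off the rows marked L gives the requested list; there are 4 such values of n.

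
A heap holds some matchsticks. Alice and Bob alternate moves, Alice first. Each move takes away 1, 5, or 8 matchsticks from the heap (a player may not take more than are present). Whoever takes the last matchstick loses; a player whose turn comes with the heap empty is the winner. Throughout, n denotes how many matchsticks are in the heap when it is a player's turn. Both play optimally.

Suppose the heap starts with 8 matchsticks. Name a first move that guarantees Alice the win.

Remove 1, leaving 7.

Classify positions by backward induction: terminal positions (no move available) are W. From any other position, the mover wins iff some move reaches an L.
n=0: no move; the opponent has just taken the last matchstick and therefore loses → W
n=1: →0(W) only, which is W, so L
n=2: →1(L), so W
n=3: →2(W) only, which is W, so L
n=4: →3(L), so W
n=5: →4(W), 0(W) — all W, so L
n=6: →5(L), so W
n=7: →6(W), 2(W) — all W, so L
n=8: →7(L), so W
From 8, the L positions reachable in one move are: 7, 3. Any move reaching one of these is winning.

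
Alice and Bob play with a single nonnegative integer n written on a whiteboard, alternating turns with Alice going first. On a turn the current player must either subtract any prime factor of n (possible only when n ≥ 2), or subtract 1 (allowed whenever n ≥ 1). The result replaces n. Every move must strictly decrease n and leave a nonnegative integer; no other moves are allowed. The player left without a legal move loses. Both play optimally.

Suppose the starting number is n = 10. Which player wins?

Use the standard recursion: the mover loses at a terminal position; elsewhere, the mover wins exactly when some move hands the opponent an L position.
n=0: no move → L
n=1: reaches L-position 0 → W
n=2: reaches L-position 0 → W
n=3: reaches L-position 0 → W
n=4: only reaches 2(W), 3(W), all W → L
n=5: reaches L-position 0 → W
n=6: reaches L-position 4 → W
n=7: reaches L-position 0 → W
n=8: only reaches 6(W), 7(W), all W → L
n=9: reaches L-position 8 → W
n=10: reaches L-position 8 → W
The starting position 10 is W: Alice should move to 8, handing over an L position.

Alice wins.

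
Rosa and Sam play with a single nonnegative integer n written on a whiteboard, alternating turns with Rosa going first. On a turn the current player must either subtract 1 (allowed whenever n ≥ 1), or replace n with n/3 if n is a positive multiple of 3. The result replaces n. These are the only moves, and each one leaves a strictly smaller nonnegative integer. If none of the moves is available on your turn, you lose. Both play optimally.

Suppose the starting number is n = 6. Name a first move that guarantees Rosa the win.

Move to 2.

Build the W/L table. Terminal = L. A non-terminal position is W if it has a move to some L; otherwise it is L.
n=0: no move → L
n=1: W (go to 0, an L position)
n=2: L (sole option 1(W) is W)
n=3: W (go to 2, an L position)
n=4: L (sole option 3(W) is W)
n=5: W (go to 4, an L position)
n=6: W (go to 2, an L position)
From 6, the L positions reachable in one move are: 2.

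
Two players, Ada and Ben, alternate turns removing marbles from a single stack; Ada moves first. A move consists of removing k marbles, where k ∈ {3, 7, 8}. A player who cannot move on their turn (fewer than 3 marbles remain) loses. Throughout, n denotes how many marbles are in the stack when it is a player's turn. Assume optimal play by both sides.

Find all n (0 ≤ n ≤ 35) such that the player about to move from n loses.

0, 1, 2, 6, 11, 12, 16, 17, 21, 22, 26, 27, 31, 32

Work bottom-up. With no move the player to move loses. Otherwise the position is W if at least one move leads to an L position for the opponent, and L if every move leads to a W.
n=0: no move → L
n=1: no move → L
n=2: no move → L
n=3: →0(L), so W
n=4: →1(L), so W
n=5: →2(L), so W
n=6: →3(W) only, which is W, so L
n=7: →0(L), so W
n=8: →1(L), so W
n=9: →6(L), so W
n=10: →2(L), so W
n=11: →8(W), 4(W), 3(W) — all W, so L
n=12: →9(W), 5(W), 4(W) — all W, so L
n=13: →6(L), so W
n=14: →11(L), so W
n=15: →12(L), so W
n=16: →13(W), 9(W), 8(W) — all W, so L
n=17: →14(W), 10(W), 9(W) — all W, so L
n=18: →11(L), so W
n=19: →16(L), so W
n=20: →17(L), so W
n=21: →18(W), 14(W), 13(W) — all W, so L
n=22: →19(W), 15(W), 14(W) — all W, so L
n=23: →16(L), so W
n=24: →21(L), so W
n=25: →22(L), so W
n=26: →23(W), 19(W), 18(W) — all W, so L
n=27: →24(W), 20(W), 19(W) — all W, so L
n=28: →21(L), so W
n=29: →26(L), so W
n=30: →27(L), so W
n=31: →28(W), 24(W), 23(W) — all W, so L
n=32: →29(W), 25(W), 24(W) — all W, so L
n=33: →26(L), so W
n=34: →31(L), so W
n=35: →32(L), so W
The losing starting values of n are exactly the entries labelled L in this table (14 of them).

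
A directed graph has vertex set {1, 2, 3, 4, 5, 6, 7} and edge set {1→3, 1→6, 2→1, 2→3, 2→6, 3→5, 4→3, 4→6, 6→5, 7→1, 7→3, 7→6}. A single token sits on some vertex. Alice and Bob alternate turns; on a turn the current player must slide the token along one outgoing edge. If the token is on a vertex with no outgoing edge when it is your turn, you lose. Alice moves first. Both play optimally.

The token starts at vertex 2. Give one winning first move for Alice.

Work bottom-up. With no move the player to move loses. Otherwise the position is W if at least one move leads to an L position for the opponent, and L if every move leads to a W.
Every edge goes from a vertex to one that appears earlier in the order 5, 3, 6, 1, 4, 7, 2, so processing vertices in that order labels each vertex after all of its successors.
5: no outgoing edge → L
3: W (go to 5, an L position)
6: W (go to 5, an L position)
1: L (options 6(W), 3(W) are all W)
4: L (options 6(W), 3(W) are all W)
7: W (go to 1, an L position)
2: W (go to 1, an L position)
From 2, the L positions reachable in one move are: 1.

Move to 1.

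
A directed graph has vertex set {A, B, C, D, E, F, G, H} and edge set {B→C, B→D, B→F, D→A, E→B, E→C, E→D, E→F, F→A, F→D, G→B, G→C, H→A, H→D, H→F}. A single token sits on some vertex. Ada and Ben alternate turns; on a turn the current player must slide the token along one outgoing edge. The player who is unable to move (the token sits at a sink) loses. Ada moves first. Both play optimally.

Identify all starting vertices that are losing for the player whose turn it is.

Positions with no move are L. A position that does have a move is losing for the player to move precisely when every available move leads to a winning position for the opponent. Fill in the labels:
Every edge goes from a vertex to one that appears earlier in the order A, C, D, F, B, H, E, G, so processing vertices in that order labels each vertex after all of its successors.
A: no outgoing edge → L
C: no outgoing edge → L
D: reaches L-position A → W
F: reaches L-position A → W
B: reaches L-position C → W
H: reaches L-position A → W
E: reaches L-position C → W
G: reaches L-position C → W
Reading off the rows marked L gives the requested list; there are 2 such vertices.

A, C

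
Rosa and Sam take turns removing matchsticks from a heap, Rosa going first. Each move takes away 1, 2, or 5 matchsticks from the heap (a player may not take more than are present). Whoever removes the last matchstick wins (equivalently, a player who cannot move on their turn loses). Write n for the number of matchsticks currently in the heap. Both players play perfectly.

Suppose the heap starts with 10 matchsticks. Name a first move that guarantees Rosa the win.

Remove 1, leaving 9.

Label each position W (a win for the player to move) or L (a loss). A position with no legal move is L; any other position is W exactly when some move reaches an L, and L when every move reaches a W.
n=0: no move → L
n=1: can move to 0, which is L ⇒ W
n=2: can move to 0, which is L ⇒ W
n=3: moves to 2(W), 1(W); every one is W ⇒ L
n=4: can move to 3, which is L ⇒ W
n=5: can move to 3, which is L ⇒ W
n=6: moves to 5(W), 4(W), 1(W); every one is W ⇒ L
n=7: can move to 6, which is L ⇒ W
n=8: can move to 6, which is L ⇒ W
n=9: moves to 8(W), 7(W), 4(W); every one is W ⇒ L
n=10: can move to 9, which is L ⇒ W
From 10, the L positions reachable in one move are: 9.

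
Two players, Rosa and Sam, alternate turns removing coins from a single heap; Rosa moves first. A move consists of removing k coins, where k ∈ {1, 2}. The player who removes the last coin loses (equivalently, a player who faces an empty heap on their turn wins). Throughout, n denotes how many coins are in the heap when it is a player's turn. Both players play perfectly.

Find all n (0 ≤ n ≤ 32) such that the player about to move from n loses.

1, 4, 7, 10, 13, 16, 19, 22, 25, 28, 31

Compute win/loss labels from the base case upward. A position with no move is W. Any other position is W if it can reach an L in one move, else L.
n=0: no move; the opponent has just taken the last coin and therefore loses → W
n=1: L (sole option 0(W) is W)
n=2: W (go to 1, an L position)
n=3: W (go to 1, an L position)
n=4: L (options 3(W), 2(W) are all W)
n=5: W (go to 4, an L position)
n=6: W (go to 4, an L position)
n=7: L (options 6(W), 5(W) are all W)
n=8: W (go to 7, an L position)
n=9: W (go to 7, an L position)
n=10: L (options 9(W), 8(W) are all W)
n=11: W (go to 10, an L position)
n=12: W (go to 10, an L position)
n=13: L (options 12(W), 11(W) are all W)
n=14: W (go to 13, an L position)
n=15: W (go to 13, an L position)
n=16: L (options 15(W), 14(W) are all W)
n=17: W (go to 16, an L position)
n=18: W (go to 16, an L position)
n=19: L (options 18(W), 17(W) are all W)
n=20: W (go to 19, an L position)
n=21: W (go to 19, an L position)
n=22: L (options 21(W), 20(W) are all W)
n=23: W (go to 22, an L position)
n=24: W (go to 22, an L position)
n=25: L (options 24(W), 23(W) are all W)
n=26: W (go to 25, an L position)
n=27: W (go to 25, an L position)
n=28: L (options 27(W), 26(W) are all W)
n=29: W (go to 28, an L position)
n=30: W (go to 28, an L position)
n=31: L (options 30(W), 29(W) are all W)
n=32: W (go to 31, an L position)
The losing starting values of n are exactly the entries labelled L in this table (11 of them).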